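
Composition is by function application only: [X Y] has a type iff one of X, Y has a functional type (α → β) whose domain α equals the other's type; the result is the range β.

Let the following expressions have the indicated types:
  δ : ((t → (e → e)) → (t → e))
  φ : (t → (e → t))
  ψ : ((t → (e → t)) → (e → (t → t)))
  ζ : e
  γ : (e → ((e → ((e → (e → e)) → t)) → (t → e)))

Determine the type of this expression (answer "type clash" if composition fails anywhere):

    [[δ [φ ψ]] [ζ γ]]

[φ ψ]: ψ is ((t → (e → t)) → (e → (t → t))), φ is (t → (e → t)); result (e → (t → t)).
[δ [φ ψ]]: ((t → (e → e)) → (t → e)) with (e → (t → t)) — neither is a function whose domain matches the other; composition fails here.

type clash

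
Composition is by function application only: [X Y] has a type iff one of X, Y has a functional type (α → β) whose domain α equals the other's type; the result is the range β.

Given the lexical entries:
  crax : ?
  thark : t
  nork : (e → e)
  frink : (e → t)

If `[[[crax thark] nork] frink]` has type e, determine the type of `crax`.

[[[crax thark] nork] frink] must have type e. The sister frink has type (e → t); that is not a function onto e, so [[crax thark] nork] must be the functor, of type ((e → t) → e).
[[crax thark] nork] must have type ((e → t) → e). The sister nork has type (e → e); that is not a function onto ((e → t) → e), so [crax thark] must be the functor, of type ((e → e) → ((e → t) → e)).
[crax thark] must have type ((e → e) → ((e → t) → e)). The sister thark has type t; that is not a function onto ((e → e) → ((e → t) → e)), so crax must be the functor, of type (t → ((e → e) → ((e → t) → e))).

(t → ((e → e) → ((e → t) → e)))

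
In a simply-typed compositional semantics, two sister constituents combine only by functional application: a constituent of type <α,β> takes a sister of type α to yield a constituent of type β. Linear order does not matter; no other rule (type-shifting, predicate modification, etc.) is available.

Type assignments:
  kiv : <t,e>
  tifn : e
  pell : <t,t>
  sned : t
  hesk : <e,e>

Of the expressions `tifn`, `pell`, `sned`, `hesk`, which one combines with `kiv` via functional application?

sned

tifn : e — does not combine with kiv.
pell : <t,t> — does not combine with kiv.
sned — combines: kiv : <t,e> takes sned : t as argument, giving e.
hesk : <e,e> — does not combine with kiv.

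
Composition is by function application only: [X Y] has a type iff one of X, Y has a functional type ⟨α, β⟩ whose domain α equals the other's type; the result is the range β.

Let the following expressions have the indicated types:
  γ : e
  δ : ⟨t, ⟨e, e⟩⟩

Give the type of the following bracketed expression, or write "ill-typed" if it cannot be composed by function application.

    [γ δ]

At [γ δ]: neither e nor ⟨t, ⟨e, e⟩⟩ can take the other as argument; the node is ill-typed.

ill-typed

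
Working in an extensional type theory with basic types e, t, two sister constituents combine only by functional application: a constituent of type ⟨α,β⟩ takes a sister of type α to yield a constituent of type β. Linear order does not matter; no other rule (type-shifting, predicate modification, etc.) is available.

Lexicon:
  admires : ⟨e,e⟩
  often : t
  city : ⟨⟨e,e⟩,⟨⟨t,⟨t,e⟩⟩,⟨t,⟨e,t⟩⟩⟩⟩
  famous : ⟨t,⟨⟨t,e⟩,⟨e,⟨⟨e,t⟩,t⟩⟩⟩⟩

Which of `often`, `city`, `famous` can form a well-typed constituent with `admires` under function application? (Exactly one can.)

city

often : t — no; admires wants e, and often wants nothing (atomic).
city — combines: city : ⟨⟨e,e⟩,⟨⟨t,⟨t,e⟩⟩,⟨t,⟨e,t⟩⟩⟩⟩ takes admires : ⟨e,e⟩ as argument, giving ⟨⟨t,⟨t,e⟩⟩,⟨t,⟨e,t⟩⟩⟩.
famous : ⟨t,⟨⟨t,e⟩,⟨e,⟨⟨e,t⟩,t⟩⟩⟩⟩ — no; admires wants e, and famous wants t.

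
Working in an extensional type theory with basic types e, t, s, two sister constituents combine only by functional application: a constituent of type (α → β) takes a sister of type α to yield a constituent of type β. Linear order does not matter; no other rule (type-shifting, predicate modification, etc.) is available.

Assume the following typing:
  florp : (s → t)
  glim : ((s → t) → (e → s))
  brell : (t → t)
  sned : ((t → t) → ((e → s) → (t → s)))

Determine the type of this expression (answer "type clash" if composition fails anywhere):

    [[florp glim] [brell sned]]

(t → s)

[florp glim] — glim of type ((s → t) → (e → s)) combines with florp of type (s → t): type (e → s).
[brell sned] — sned of type ((t → t) → ((e → s) → (t → s))) combines with brell of type (t → t): type ((e → s) → (t → s)).
[[florp glim] [brell sned]] — [brell sned] of type ((e → s) → (t → s)) combines with [florp glim] of type (e → s): type (t → s).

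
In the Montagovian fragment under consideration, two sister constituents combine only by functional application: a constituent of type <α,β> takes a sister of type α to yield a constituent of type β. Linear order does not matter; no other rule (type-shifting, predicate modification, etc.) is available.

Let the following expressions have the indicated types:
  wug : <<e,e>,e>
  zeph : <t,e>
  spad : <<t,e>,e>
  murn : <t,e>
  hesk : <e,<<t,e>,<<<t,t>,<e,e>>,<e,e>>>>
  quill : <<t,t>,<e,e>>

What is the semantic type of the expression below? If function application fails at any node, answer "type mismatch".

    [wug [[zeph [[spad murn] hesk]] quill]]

At [spad murn], spad : <<t,e>,e> takes murn : <t,e>, giving e.
At [[spad murn] hesk], hesk : <e,<<t,e>,<<<t,t>,<e,e>>,<e,e>>>> takes [spad murn] : e, giving <<t,e>,<<<t,t>,<e,e>>,<e,e>>>.
At [zeph [[spad murn] hesk]], [[spad murn] hesk] : <<t,e>,<<<t,t>,<e,e>>,<e,e>>> takes zeph : <t,e>, giving <<<t,t>,<e,e>>,<e,e>>.
At [[zeph [[spad murn] hesk]] quill], [zeph [[spad murn] hesk]] : <<<t,t>,<e,e>>,<e,e>> takes quill : <<t,t>,<e,e>>, giving <e,e>.
At [wug [[zeph [[spad murn] hesk]] quill]], wug : <<e,e>,e> takes [[zeph [[spad murn] hesk]] quill] : <e,e>, giving e.

e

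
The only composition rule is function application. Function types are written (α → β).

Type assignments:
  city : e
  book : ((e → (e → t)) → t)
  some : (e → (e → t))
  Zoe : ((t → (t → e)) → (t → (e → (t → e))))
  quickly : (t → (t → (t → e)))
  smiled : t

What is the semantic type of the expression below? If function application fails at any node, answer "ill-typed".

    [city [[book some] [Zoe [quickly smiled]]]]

(t → e)

[book some] — book of type ((e → (e → t)) → t) combines with some of type (e → (e → t)): type t.
[quickly smiled] — quickly of type (t → (t → (t → e))) combines with smiled of type t: type (t → (t → e)).
[Zoe [quickly smiled]] — Zoe of type ((t → (t → e)) → (t → (e → (t → e)))) combines with [quickly smiled] of type (t → (t → e)): type (t → (e → (t → e))).
[[book some] [Zoe [quickly smiled]]] — [Zoe [quickly smiled]] of type (t → (e → (t → e))) combines with [book some] of type t: type (e → (t → e)).
[city [[book some] [Zoe [quickly smiled]]]] — [[book some] [Zoe [quickly smiled]]] of type (e → (t → e)) combines with city of type e: type (t → e).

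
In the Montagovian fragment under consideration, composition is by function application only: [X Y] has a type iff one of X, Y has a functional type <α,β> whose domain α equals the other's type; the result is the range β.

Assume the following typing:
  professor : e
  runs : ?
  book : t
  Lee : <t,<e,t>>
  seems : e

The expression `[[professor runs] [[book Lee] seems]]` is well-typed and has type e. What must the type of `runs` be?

<e,<t,e>>

For [[professor runs] [[book Lee] seems]] to have type e with [[book Lee] seems] of type t, [professor runs] must be the function: [professor runs] : <t,e>.
For [professor runs] to have type <t,e> with professor of type e, runs must be the function: runs : <e,<t,e>>.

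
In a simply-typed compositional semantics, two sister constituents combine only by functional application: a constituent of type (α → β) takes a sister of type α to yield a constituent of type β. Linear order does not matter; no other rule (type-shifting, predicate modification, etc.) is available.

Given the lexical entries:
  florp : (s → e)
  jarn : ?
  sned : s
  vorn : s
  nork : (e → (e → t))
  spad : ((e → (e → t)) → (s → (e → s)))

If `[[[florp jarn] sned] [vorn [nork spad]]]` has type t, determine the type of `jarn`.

[[[florp jarn] sned] [vorn [nork spad]]] is required to be t. [vorn [nork spad]] : (e → s) cannot yield t as functor, so [[florp jarn] sned] : ((e → s) → t).
[[florp jarn] sned] is required to be ((e → s) → t). sned : s cannot yield ((e → s) → t) as functor, so [florp jarn] : (s → ((e → s) → t)).
[florp jarn] is required to be (s → ((e → s) → t)). florp : (s → e) cannot yield (s → ((e → s) → t)) as functor, so jarn : ((s → e) → (s → ((e → s) → t))).

((s → e) → (s → ((e → s) → t)))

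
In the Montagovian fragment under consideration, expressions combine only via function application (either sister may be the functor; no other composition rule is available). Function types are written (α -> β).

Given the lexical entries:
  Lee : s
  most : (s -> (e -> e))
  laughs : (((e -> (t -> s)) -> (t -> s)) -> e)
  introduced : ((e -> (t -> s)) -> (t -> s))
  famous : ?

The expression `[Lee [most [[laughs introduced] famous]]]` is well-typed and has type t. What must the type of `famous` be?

(e -> ((s -> (e -> e)) -> (s -> t)))

[Lee [most [[laughs introduced] famous]]] must have type t. The sister Lee has type s; that is not a function onto t, so [most [[laughs introduced] famous]] must be the functor, of type (s -> t).
[most [[laughs introduced] famous]] must have type (s -> t). The sister most has type (s -> (e -> e)); that is not a function onto (s -> t), so [[laughs introduced] famous] must be the functor, of type ((s -> (e -> e)) -> (s -> t)).
[[laughs introduced] famous] must have type ((s -> (e -> e)) -> (s -> t)). The sister [laughs introduced] has type e; that is not a function onto ((s -> (e -> e)) -> (s -> t)), so famous must be the functor, of type (e -> ((s -> (e -> e)) -> (s -> t))).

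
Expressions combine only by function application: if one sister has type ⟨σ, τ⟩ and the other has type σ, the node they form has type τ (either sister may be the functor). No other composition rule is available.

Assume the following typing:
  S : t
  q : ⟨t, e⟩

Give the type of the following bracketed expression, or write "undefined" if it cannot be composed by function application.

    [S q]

[S q]: q is ⟨t, e⟩, S is t; result e.

e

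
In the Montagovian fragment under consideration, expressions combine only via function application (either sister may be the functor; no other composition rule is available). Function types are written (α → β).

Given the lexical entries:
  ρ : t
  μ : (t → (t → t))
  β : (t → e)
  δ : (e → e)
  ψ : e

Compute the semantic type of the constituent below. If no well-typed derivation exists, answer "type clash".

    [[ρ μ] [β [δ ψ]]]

type clash

At [ρ μ], μ : (t → (t → t)) takes ρ : t, giving (t → t).
At [δ ψ], δ : (e → e) takes ψ : e, giving e.
[β [δ ψ]]: (t → e) with e — neither is a function whose domain matches the other; composition fails here.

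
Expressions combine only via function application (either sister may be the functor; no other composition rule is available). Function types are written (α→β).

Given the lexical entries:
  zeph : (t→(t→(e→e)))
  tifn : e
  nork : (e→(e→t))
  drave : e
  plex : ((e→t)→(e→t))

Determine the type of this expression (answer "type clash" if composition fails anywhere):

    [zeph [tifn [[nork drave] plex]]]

(t→(e→e))

[nork drave] — nork of type (e→(e→t)) combines with drave of type e: type (e→t).
[[nork drave] plex] — plex of type ((e→t)→(e→t)) combines with [nork drave] of type (e→t): type (e→t).
[tifn [[nork drave] plex]] — [[nork drave] plex] of type (e→t) combines with tifn of type e: type t.
[zeph [tifn [[nork drave] plex]]] — zeph of type (t→(t→(e→e))) combines with [tifn [[nork drave] plex]] of type t: type (t→(e→e)).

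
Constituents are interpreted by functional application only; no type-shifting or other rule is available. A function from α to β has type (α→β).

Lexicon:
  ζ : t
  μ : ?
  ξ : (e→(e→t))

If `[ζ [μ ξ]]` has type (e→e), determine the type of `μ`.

[ζ [μ ξ]] is required to be (e→e). ζ : t cannot yield (e→e) as functor, so [μ ξ] : (t→(e→e)).
[μ ξ] is required to be (t→(e→e)). ξ : (e→(e→t)) cannot yield (t→(e→e)) as functor, so μ : ((e→(e→t))→(t→(e→e))).

((e→(e→t))→(t→(e→e)))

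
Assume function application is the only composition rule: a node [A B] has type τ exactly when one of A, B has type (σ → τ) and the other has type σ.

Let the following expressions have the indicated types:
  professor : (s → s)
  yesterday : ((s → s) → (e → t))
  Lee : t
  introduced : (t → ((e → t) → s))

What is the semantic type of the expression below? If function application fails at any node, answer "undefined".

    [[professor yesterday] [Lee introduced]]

At [professor yesterday], yesterday : ((s → s) → (e → t)) takes professor : (s → s), giving (e → t).
At [Lee introduced], introduced : (t → ((e → t) → s)) takes Lee : t, giving ((e → t) → s).
At [[professor yesterday] [Lee introduced]], [Lee introduced] : ((e → t) → s) takes [professor yesterday] : (e → t), giving s.

s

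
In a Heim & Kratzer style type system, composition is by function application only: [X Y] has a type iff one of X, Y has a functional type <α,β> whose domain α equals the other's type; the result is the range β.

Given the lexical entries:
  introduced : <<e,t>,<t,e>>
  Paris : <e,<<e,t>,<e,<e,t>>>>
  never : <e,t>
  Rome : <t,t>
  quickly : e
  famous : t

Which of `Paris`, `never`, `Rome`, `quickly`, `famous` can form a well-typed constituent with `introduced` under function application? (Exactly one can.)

Paris : <e,<<e,t>,<e,<e,t>>>> — neither side's domain matches the other.
never — combines: introduced : <<e,t>,<t,e>> takes never : <e,t> as argument, giving <t,e>.
Rome : <t,t> — neither side's domain matches the other.
quickly : e — neither side's domain matches the other.
famous : t — neither side's domain matches the other.

never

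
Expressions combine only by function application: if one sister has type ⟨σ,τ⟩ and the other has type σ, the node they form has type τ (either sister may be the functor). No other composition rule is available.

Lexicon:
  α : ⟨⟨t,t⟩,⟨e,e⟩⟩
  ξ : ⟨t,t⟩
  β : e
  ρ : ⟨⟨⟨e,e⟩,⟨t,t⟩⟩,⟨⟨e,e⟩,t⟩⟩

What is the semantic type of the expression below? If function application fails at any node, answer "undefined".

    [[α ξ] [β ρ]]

undefined

[α ξ]: ⟨⟨t,t⟩,⟨e,e⟩⟩ applied to ⟨t,t⟩ yields ⟨e,e⟩.
[β ρ]: e with ⟨⟨⟨e,e⟩,⟨t,t⟩⟩,⟨⟨e,e⟩,t⟩⟩ — neither is a function whose domain matches the other; composition fails here.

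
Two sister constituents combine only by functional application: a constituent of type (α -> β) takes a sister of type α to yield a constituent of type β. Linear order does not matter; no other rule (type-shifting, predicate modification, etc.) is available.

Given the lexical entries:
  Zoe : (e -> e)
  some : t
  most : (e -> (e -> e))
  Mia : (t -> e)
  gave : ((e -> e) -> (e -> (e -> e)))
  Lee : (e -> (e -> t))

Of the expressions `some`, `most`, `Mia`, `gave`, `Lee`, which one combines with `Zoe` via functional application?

gave

some : t — neither side's domain matches the other.
most : (e -> (e -> e)) — neither side's domain matches the other.
Mia : (t -> e) — neither side's domain matches the other.
gave — combines: gave : ((e -> e) -> (e -> (e -> e))) takes Zoe : (e -> e) as argument, giving (e -> (e -> e)).
Lee : (e -> (e -> t)) — neither side's domain matches the other.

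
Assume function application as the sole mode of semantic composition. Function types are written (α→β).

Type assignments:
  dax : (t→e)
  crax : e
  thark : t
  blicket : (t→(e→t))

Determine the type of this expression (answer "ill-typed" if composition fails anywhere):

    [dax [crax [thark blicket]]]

e

At [thark blicket], blicket : (t→(e→t)) takes thark : t, giving (e→t).
At [crax [thark blicket]], [thark blicket] : (e→t) takes crax : e, giving t.
At [dax [crax [thark blicket]]], dax : (t→e) takes [crax [thark blicket]] : t, giving e.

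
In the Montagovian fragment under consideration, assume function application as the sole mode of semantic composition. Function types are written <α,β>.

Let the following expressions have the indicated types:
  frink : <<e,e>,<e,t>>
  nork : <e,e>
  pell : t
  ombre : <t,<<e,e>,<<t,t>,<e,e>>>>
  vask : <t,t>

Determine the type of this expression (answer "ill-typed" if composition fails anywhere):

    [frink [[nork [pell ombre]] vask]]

At [pell ombre], ombre : <t,<<e,e>,<<t,t>,<e,e>>>> takes pell : t, giving <<e,e>,<<t,t>,<e,e>>>.
At [nork [pell ombre]], [pell ombre] : <<e,e>,<<t,t>,<e,e>>> takes nork : <e,e>, giving <<t,t>,<e,e>>.
At [[nork [pell ombre]] vask], [nork [pell ombre]] : <<t,t>,<e,e>> takes vask : <t,t>, giving <e,e>.
At [frink [[nork [pell ombre]] vask]], frink : <<e,e>,<e,t>> takes [[nork [pell ombre]] vask] : <e,e>, giving <e,t>.

<e,t>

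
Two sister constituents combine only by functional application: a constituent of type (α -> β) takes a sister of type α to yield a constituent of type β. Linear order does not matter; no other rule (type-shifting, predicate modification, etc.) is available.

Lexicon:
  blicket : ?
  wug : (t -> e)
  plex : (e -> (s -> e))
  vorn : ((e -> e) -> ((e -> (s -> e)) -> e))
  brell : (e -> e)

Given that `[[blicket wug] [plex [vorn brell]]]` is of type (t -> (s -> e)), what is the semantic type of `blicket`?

At [[blicket wug] [plex [vorn brell]]] (required: (t -> (s -> e))): [plex [vorn brell]] is e, which is not a function with range (t -> (s -> e)); hence [blicket wug] is the functor — type (e -> (t -> (s -> e))).
At [blicket wug] (required: (e -> (t -> (s -> e)))): wug is (t -> e), which is not a function with range (e -> (t -> (s -> e))); hence blicket is the functor — type ((t -> e) -> (e -> (t -> (s -> e)))).

((t -> e) -> (e -> (t -> (s -> e))))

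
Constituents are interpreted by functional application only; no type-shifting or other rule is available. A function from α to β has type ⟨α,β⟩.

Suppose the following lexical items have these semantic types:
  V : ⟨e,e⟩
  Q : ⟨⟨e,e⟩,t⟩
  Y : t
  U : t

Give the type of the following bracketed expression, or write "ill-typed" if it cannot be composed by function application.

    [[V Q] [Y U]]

[V Q]: ⟨⟨e,e⟩,t⟩ applied to ⟨e,e⟩ yields t.
At [Y U]: neither t nor t can take the other as argument; the node is ill-typed.

ill-typed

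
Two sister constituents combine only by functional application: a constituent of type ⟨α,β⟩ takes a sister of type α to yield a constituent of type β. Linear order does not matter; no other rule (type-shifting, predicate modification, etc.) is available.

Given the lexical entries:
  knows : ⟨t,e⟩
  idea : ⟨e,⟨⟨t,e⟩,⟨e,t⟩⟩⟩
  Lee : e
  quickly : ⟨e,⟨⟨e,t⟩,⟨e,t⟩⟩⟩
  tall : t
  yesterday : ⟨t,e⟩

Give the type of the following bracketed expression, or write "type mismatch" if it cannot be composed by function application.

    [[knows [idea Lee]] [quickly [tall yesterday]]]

[idea Lee]: idea is ⟨e,⟨⟨t,e⟩,⟨e,t⟩⟩⟩, Lee is e; result ⟨⟨t,e⟩,⟨e,t⟩⟩.
[knows [idea Lee]]: [idea Lee] is ⟨⟨t,e⟩,⟨e,t⟩⟩, knows is ⟨t,e⟩; result ⟨e,t⟩.
[tall yesterday]: yesterday is ⟨t,e⟩, tall is t; result e.
[quickly [tall yesterday]]: quickly is ⟨e,⟨⟨e,t⟩,⟨e,t⟩⟩⟩, [tall yesterday] is e; result ⟨⟨e,t⟩,⟨e,t⟩⟩.
[[knows [idea Lee]] [quickly [tall yesterday]]]: [quickly [tall yesterday]] is ⟨⟨e,t⟩,⟨e,t⟩⟩, [knows [idea Lee]] is ⟨e,t⟩; result ⟨e,t⟩.

⟨e,t⟩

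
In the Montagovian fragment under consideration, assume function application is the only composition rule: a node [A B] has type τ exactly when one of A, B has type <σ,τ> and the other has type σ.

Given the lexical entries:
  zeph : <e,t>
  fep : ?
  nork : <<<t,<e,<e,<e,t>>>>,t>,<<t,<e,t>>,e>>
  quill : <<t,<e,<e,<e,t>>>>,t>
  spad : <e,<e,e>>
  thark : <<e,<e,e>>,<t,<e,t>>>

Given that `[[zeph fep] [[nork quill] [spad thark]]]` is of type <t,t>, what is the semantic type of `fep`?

[[zeph fep] [[nork quill] [spad thark]]] must have type <t,t>. The sister [[nork quill] [spad thark]] has type e; that is not a function onto <t,t>, so [zeph fep] must be the functor, of type <e,<t,t>>.
[zeph fep] must have type <e,<t,t>>. The sister zeph has type <e,t>; that is not a function onto <e,<t,t>>, so fep must be the functor, of type <<e,t>,<e,<t,t>>>.

<<e,t>,<e,<t,t>>>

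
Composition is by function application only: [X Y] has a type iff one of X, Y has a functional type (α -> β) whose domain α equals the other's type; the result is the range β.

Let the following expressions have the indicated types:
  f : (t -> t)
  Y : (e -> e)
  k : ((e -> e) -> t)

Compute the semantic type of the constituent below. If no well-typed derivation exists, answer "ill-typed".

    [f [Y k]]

t

At [Y k], k : ((e -> e) -> t) takes Y : (e -> e), giving t.
At [f [Y k]], f : (t -> t) takes [Y k] : t, giving t.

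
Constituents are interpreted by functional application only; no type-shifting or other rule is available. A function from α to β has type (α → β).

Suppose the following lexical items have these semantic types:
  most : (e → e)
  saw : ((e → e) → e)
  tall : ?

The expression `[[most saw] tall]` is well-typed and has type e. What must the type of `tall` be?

[[most saw] tall] is required to be e. [most saw] : e cannot yield e as functor, so tall : (e → e).

(e → e)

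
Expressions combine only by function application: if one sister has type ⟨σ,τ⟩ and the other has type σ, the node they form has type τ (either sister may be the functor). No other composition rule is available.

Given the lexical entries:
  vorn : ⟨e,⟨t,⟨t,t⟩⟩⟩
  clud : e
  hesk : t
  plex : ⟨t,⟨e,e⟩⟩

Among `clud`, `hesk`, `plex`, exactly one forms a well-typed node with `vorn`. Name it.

clud — combines: vorn : ⟨e,⟨t,⟨t,t⟩⟩⟩ takes clud : e as argument, giving ⟨t,⟨t,t⟩⟩.
hesk : t — vorn needs e; hesk needs nothing (atomic); neither fits.
plex : ⟨t,⟨e,e⟩⟩ — vorn needs e; plex needs t; neither fits.

clud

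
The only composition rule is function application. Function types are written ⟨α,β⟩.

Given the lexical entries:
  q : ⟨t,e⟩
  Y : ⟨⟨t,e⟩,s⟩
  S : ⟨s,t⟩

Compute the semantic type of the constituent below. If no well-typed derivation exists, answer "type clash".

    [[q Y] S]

[q Y] — Y of type ⟨⟨t,e⟩,s⟩ combines with q of type ⟨t,e⟩: type s.
[[q Y] S] — S of type ⟨s,t⟩ combines with [q Y] of type s: type t.

t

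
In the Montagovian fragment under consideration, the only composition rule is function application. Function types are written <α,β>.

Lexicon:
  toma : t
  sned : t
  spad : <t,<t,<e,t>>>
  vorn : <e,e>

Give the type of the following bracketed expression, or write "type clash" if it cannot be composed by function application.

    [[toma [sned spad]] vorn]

[sned spad]: functor spad : <t,<t,<e,t>>>, argument sned : t; result <t,<e,t>>.
[toma [sned spad]]: functor [sned spad] : <t,<e,t>>, argument toma : t; result <e,t>.
[[toma [sned spad]] vorn]: <e,t> with <e,e> — neither is a function whose domain matches the other; composition fails here.

type clash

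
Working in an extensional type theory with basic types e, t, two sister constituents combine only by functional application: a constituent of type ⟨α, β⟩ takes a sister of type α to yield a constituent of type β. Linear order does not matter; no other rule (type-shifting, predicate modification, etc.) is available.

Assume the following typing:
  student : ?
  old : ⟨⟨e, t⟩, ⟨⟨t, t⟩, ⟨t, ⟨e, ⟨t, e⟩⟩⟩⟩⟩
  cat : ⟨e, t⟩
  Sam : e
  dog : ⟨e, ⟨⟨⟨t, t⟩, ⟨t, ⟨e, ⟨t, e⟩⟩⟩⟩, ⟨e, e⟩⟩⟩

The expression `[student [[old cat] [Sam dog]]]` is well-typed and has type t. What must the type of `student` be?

At [student [[old cat] [Sam dog]]] (required: t): [[old cat] [Sam dog]] is ⟨e, e⟩, which is not a function with range t; hence student is the functor — type ⟨⟨e, e⟩, t⟩.

⟨⟨e, e⟩, t⟩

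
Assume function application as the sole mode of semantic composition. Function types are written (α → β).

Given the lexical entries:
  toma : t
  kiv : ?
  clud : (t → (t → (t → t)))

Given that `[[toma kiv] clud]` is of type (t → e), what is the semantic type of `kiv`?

(t → ((t → (t → (t → t))) → (t → e)))

[[toma kiv] clud] must have type (t → e). The sister clud has type (t → (t → (t → t))); that is not a function onto (t → e), so [toma kiv] must be the functor, of type ((t → (t → (t → t))) → (t → e)).
[toma kiv] must have type ((t → (t → (t → t))) → (t → e)). The sister toma has type t; that is not a function onto ((t → (t → (t → t))) → (t → e)), so kiv must be the functor, of type (t → ((t → (t → (t → t))) → (t → e))).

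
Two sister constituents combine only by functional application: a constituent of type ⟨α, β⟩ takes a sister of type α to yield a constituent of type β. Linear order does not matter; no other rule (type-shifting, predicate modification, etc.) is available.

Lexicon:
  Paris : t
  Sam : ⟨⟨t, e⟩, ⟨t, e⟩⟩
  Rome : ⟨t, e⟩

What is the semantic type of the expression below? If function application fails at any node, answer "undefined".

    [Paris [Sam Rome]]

e

[Sam Rome]: Sam is ⟨⟨t, e⟩, ⟨t, e⟩⟩, Rome is ⟨t, e⟩; result ⟨t, e⟩.
[Paris [Sam Rome]]: [Sam Rome] is ⟨t, e⟩, Paris is t; result e.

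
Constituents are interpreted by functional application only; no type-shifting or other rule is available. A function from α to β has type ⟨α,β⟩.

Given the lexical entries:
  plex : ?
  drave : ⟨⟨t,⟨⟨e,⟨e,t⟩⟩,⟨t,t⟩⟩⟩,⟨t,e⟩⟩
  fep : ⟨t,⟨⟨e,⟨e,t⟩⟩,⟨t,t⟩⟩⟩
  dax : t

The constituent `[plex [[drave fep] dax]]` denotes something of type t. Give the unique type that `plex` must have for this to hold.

⟨e,t⟩

At [plex [[drave fep] dax]] (required: t): [[drave fep] dax] is e, which is not a function with range t; hence plex is the functor — type ⟨e,t⟩.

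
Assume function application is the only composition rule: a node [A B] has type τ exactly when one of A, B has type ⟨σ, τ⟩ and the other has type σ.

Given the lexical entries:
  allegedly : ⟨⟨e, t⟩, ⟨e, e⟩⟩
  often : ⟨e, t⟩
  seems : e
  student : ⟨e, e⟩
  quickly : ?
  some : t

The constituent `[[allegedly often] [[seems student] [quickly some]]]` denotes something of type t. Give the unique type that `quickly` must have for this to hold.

⟨t, ⟨e, ⟨⟨e, e⟩, t⟩⟩⟩

[[allegedly often] [[seems student] [quickly some]]] is required to be t. [allegedly often] : ⟨e, e⟩ cannot yield t as functor, so [[seems student] [quickly some]] : ⟨⟨e, e⟩, t⟩.
[[seems student] [quickly some]] is required to be ⟨⟨e, e⟩, t⟩. [seems student] : e cannot yield ⟨⟨e, e⟩, t⟩ as functor, so [quickly some] : ⟨e, ⟨⟨e, e⟩, t⟩⟩.
[quickly some] is required to be ⟨e, ⟨⟨e, e⟩, t⟩⟩. some : t cannot yield ⟨e, ⟨⟨e, e⟩, t⟩⟩ as functor, so quickly : ⟨t, ⟨e, ⟨⟨e, e⟩, t⟩⟩⟩.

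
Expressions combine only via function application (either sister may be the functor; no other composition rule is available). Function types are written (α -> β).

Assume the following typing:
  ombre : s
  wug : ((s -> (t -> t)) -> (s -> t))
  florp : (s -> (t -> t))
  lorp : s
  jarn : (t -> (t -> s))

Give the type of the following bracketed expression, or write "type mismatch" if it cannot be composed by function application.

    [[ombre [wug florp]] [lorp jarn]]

type mismatch

[wug florp]: functor wug : ((s -> (t -> t)) -> (s -> t)), argument florp : (s -> (t -> t)); result (s -> t).
[ombre [wug florp]]: functor [wug florp] : (s -> t), argument ombre : s; result t.
At [lorp jarn]: neither s nor (t -> (t -> s)) can take the other as argument; the node is ill-typed.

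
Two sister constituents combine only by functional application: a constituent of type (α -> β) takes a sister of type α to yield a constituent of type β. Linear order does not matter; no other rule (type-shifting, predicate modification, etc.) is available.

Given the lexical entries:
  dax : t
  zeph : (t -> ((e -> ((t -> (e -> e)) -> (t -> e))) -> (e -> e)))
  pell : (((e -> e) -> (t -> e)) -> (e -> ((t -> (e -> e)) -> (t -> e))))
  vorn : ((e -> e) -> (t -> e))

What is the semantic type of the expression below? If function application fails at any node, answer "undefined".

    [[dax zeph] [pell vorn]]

(e -> e)

[dax zeph]: zeph is (t -> ((e -> ((t -> (e -> e)) -> (t -> e))) -> (e -> e))), dax is t; result ((e -> ((t -> (e -> e)) -> (t -> e))) -> (e -> e)).
[pell vorn]: pell is (((e -> e) -> (t -> e)) -> (e -> ((t -> (e -> e)) -> (t -> e)))), vorn is ((e -> e) -> (t -> e)); result (e -> ((t -> (e -> e)) -> (t -> e))).
[[dax zeph] [pell vorn]]: [dax zeph] is ((e -> ((t -> (e -> e)) -> (t -> e))) -> (e -> e)), [pell vorn] is (e -> ((t -> (e -> e)) -> (t -> e))); result (e -> e).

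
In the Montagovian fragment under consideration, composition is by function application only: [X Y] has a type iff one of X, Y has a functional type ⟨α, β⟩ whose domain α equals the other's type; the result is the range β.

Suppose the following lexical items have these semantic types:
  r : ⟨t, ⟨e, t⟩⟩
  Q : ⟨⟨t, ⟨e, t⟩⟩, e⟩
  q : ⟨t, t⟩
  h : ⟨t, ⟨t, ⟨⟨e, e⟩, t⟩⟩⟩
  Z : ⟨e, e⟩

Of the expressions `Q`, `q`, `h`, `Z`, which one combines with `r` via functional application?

Q

Q — combines: Q : ⟨⟨t, ⟨e, t⟩⟩, e⟩ takes r : ⟨t, ⟨e, t⟩⟩ as argument, giving e.
q : ⟨t, t⟩ — r needs t; q needs t; neither fits.
h : ⟨t, ⟨t, ⟨⟨e, e⟩, t⟩⟩⟩ — r needs t; h needs t; neither fits.
Z : ⟨e, e⟩ — r needs t; Z needs e; neither fits.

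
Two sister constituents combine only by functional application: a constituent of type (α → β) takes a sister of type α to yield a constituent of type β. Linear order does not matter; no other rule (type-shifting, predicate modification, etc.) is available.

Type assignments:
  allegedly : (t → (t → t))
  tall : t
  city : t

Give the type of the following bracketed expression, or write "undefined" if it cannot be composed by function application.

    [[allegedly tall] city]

t

[allegedly tall]: allegedly is (t → (t → t)), tall is t; result (t → t).
[[allegedly tall] city]: [allegedly tall] is (t → t), city is t; result t.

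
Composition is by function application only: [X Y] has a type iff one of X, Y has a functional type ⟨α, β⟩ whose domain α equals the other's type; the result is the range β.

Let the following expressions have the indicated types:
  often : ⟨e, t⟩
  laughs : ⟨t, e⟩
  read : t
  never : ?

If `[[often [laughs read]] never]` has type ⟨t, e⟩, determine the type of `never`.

[[often [laughs read]] never] is required to be ⟨t, e⟩. [often [laughs read]] : t cannot yield ⟨t, e⟩ as functor, so never : ⟨t, ⟨t, e⟩⟩.

⟨t, ⟨t, e⟩⟩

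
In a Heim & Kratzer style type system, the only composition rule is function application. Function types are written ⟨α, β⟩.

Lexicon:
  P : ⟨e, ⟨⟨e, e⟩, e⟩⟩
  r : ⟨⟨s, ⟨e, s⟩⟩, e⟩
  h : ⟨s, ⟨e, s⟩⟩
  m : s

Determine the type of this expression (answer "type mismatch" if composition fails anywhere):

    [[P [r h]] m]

At [r h], r : ⟨⟨s, ⟨e, s⟩⟩, e⟩ takes h : ⟨s, ⟨e, s⟩⟩, giving e.
At [P [r h]], P : ⟨e, ⟨⟨e, e⟩, e⟩⟩ takes [r h] : e, giving ⟨⟨e, e⟩, e⟩.
[[P [r h]] m]: ⟨⟨e, e⟩, e⟩ and s cannot combine by function application — type clash.

type mismatch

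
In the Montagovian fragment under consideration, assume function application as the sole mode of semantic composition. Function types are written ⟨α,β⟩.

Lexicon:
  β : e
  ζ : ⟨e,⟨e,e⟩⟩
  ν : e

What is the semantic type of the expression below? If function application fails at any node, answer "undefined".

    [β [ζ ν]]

e

[ζ ν] — ζ of type ⟨e,⟨e,e⟩⟩ combines with ν of type e: type ⟨e,e⟩.
[β [ζ ν]] — [ζ ν] of type ⟨e,e⟩ combines with β of type e: type e.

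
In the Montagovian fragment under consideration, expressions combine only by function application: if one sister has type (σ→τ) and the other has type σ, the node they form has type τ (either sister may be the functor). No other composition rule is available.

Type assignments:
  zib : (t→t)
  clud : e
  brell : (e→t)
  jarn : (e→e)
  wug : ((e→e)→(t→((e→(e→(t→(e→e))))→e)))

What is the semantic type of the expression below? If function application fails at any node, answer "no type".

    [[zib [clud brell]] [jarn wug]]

[clud brell]: functor brell : (e→t), argument clud : e; result t.
[zib [clud brell]]: functor zib : (t→t), argument [clud brell] : t; result t.
[jarn wug]: functor wug : ((e→e)→(t→((e→(e→(t→(e→e))))→e))), argument jarn : (e→e); result (t→((e→(e→(t→(e→e))))→e)).
[[zib [clud brell]] [jarn wug]]: functor [jarn wug] : (t→((e→(e→(t→(e→e))))→e)), argument [zib [clud brell]] : t; result ((e→(e→(t→(e→e))))→e).

((e→(e→(t→(e→e))))→e)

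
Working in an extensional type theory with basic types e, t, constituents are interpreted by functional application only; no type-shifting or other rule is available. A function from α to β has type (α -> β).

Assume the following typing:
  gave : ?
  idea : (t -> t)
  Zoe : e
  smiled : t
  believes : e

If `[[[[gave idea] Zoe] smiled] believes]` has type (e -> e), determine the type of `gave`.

((t -> t) -> (e -> (t -> (e -> (e -> e)))))

At [[[[gave idea] Zoe] smiled] believes] (required: (e -> e)): believes is e, which is not a function with range (e -> e); hence [[[gave idea] Zoe] smiled] is the functor — type (e -> (e -> e)).
At [[[gave idea] Zoe] smiled] (required: (e -> (e -> e))): smiled is t, which is not a function with range (e -> (e -> e)); hence [[gave idea] Zoe] is the functor — type (t -> (e -> (e -> e))).
At [[gave idea] Zoe] (required: (t -> (e -> (e -> e)))): Zoe is e, which is not a function with range (t -> (e -> (e -> e))); hence [gave idea] is the functor — type (e -> (t -> (e -> (e -> e)))).
At [gave idea] (required: (e -> (t -> (e -> (e -> e))))): idea is (t -> t), which is not a function with range (e -> (t -> (e -> (e -> e)))); hence gave is the functor — type ((t -> t) -> (e -> (t -> (e -> (e -> e))))).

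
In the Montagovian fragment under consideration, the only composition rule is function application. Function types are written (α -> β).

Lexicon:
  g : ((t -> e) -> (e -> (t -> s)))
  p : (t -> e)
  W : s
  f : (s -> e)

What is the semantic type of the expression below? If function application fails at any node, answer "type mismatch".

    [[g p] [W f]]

At [g p], g : ((t -> e) -> (e -> (t -> s))) takes p : (t -> e), giving (e -> (t -> s)).
At [W f], f : (s -> e) takes W : s, giving e.
At [[g p] [W f]], [g p] : (e -> (t -> s)) takes [W f] : e, giving (t -> s).

(t -> s)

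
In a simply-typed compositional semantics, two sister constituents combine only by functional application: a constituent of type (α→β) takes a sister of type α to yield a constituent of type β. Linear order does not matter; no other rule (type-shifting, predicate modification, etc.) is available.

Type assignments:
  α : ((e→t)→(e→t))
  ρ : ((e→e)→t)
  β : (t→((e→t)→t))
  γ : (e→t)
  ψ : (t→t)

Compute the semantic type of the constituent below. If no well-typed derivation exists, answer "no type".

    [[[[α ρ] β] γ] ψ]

At [α ρ]: neither ((e→t)→(e→t)) nor ((e→e)→t) can take the other as argument; the node is ill-typed.

no type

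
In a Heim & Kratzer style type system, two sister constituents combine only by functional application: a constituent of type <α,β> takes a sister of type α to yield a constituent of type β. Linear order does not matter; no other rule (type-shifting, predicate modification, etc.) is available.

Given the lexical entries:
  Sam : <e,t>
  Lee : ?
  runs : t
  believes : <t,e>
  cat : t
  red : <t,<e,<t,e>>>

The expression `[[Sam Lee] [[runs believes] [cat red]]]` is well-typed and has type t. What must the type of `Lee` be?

<<e,t>,<<t,e>,t>>

[[Sam Lee] [[runs believes] [cat red]]] must have type t. The sister [[runs believes] [cat red]] has type <t,e>; that is not a function onto t, so [Sam Lee] must be the functor, of type <<t,e>,t>.
[Sam Lee] must have type <<t,e>,t>. The sister Sam has type <e,t>; that is not a function onto <<t,e>,t>, so Lee must be the functor, of type <<e,t>,<<t,e>,t>>.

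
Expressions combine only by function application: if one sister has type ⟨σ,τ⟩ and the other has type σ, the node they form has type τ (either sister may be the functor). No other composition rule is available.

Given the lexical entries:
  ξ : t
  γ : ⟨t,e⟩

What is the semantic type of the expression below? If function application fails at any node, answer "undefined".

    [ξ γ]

[ξ γ]: γ is ⟨t,e⟩, ξ is t; result e.

e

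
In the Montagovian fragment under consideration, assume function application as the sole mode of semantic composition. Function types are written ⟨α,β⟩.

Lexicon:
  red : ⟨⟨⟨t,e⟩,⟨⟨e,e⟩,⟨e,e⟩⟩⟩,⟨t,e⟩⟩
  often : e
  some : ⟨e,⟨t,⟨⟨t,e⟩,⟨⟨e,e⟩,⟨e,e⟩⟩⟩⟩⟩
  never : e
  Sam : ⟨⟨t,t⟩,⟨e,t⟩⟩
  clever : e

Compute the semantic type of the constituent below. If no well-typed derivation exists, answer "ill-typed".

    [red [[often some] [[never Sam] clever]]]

ill-typed

[often some]: functor some : ⟨e,⟨t,⟨⟨t,e⟩,⟨⟨e,e⟩,⟨e,e⟩⟩⟩⟩⟩, argument often : e; result ⟨t,⟨⟨t,e⟩,⟨⟨e,e⟩,⟨e,e⟩⟩⟩⟩.
At [never Sam]: neither e nor ⟨⟨t,t⟩,⟨e,t⟩⟩ can take the other as argument; the node is ill-typed.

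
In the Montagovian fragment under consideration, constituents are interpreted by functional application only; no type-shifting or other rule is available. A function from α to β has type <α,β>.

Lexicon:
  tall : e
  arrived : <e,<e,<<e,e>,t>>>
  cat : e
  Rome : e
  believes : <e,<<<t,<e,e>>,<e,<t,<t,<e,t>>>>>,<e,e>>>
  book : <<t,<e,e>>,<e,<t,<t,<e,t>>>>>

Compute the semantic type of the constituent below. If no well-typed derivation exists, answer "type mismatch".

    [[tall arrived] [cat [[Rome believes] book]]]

<<e,e>,t>

At [tall arrived], arrived : <e,<e,<<e,e>,t>>> takes tall : e, giving <e,<<e,e>,t>>.
At [Rome believes], believes : <e,<<<t,<e,e>>,<e,<t,<t,<e,t>>>>>,<e,e>>> takes Rome : e, giving <<<t,<e,e>>,<e,<t,<t,<e,t>>>>>,<e,e>>.
At [[Rome believes] book], [Rome believes] : <<<t,<e,e>>,<e,<t,<t,<e,t>>>>>,<e,e>> takes book : <<t,<e,e>>,<e,<t,<t,<e,t>>>>>, giving <e,e>.
At [cat [[Rome believes] book]], [[Rome believes] book] : <e,e> takes cat : e, giving e.
At [[tall arrived] [cat [[Rome believes] book]]], [tall arrived] : <e,<<e,e>,t>> takes [cat [[Rome believes] book]] : e, giving <<e,e>,t>.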